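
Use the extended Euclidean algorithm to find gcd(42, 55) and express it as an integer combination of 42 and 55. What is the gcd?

Euclidean algorithm:
55 = 1*42 + 13
42 = 3*13 + 3
13 = 4*3 + 1
3 = 3*1 + 0
gcd(42, 55) = 1.
Express as a combination:
1 = 13 − 4·3
1 = −4·42 + 13·13
1 = 13·55 − 17·42
So 1 = (13)·55 + (-17)·42.

1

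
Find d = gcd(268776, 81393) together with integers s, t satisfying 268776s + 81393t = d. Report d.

Apply Euclid's algorithm to 268776 and 81393:
268776 = 3*81393 + 24597
81393 = 3*24597 + 7602
24597 = 3*7602 + 1791
7602 = 4*1791 + 438
1791 = 4*438 + 39
438 = 11*39 + 9
39 = 4*9 + 3
9 = 3*3 + 0
gcd(268776, 81393) = 3.
Working backward:
3 = 39 − 4·9
3 = −4·438 + 45·39
3 = 45·1791 − 184·438
3 = −184·7602 + 781·1791
3 = 781·24597 − 2527·7602
3 = −2527·81393 + 8362·24597
3 = 8362·268776 − 27613·81393
So 3 = (8362)·268776 + (-27613)·81393.

3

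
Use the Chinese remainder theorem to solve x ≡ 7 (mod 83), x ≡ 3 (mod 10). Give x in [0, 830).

Write x = 7 + 83·k. Then 83·k ≡ 3 − 7 ≡ 6 (mod 10).
Need 83⁻¹ mod 10. Extended Euclid on (10, 3):
10 = 3×3 + 1
3 = 3×1 + 0
Back-substitute:
1 = 10 − 3·3
83⁻¹ ≡ 7 (mod 10), so k ≡ 7·6 ≡ 2 (mod 10).
x = 7 + 83·2 = 173.

173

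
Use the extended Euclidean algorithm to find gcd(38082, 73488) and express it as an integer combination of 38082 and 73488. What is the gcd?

6

Repeated division:
73488 = 1*38082 + 35406
38082 = 1*35406 + 2676
35406 = 13*2676 + 618
2676 = 4*618 + 204
618 = 3*204 + 6
204 = 34*6 + 0
gcd(38082, 73488) = 6.
Back-substituting:
6 = 618 − 3·204
6 = −3·2676 + 13·618
6 = 13·35406 − 172·2676
6 = −172·38082 + 185·35406
6 = 185·73488 − 357·38082
So 6 = (185)·73488 + (-357)·38082.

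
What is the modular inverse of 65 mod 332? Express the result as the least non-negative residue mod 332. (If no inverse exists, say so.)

189

Extended Euclidean algorithm:
332 = 5×65 + 7
65 = 9×7 + 2
7 = 3×2 + 1
2 = 2×1 + 0
Since gcd(65, 332) = 1, back-substitute to write 1 as a combination:
1 = 7 − 3·2
1 = −3·65 + 28·7
1 = 28·332 − 143·65
Thus 65·(-143) ≡ 1 (mod 332); reducing, -143 mod 332 = 189.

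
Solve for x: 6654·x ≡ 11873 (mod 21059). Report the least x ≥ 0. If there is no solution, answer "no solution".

First find gcd(6654, 21059):
21059 = 3·6654 + 1097
6654 = 6·1097 + 72
1097 = 15·72 + 17
72 = 4·17 + 4
17 = 4·4 + 1
4 = 4·1 + 0
gcd = 1, so a unique solution mod 21059 exists.
Back-substitute for the Bézout coefficients:
1 = 17 − 4·4
1 = −4·72 + 17·17
1 = 17·1097 − 259·72
1 = −259·6654 + 1571·1097
1 = 1571·21059 − 4972·6654
So 6654·(-4972) ≡ 1 (mod 21059), giving 6654⁻¹ ≡ 16087.
x ≡ 6654⁻¹·11873 ≡ 16087·11873 ≡ 16880 (mod 21059).

16880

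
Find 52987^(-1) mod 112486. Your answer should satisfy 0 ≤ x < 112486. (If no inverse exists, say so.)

no inverse exists

Euclidean algorithm on 112486, 52987:
112486 = 2·52987 + 6512
52987 = 8·6512 + 891
6512 = 7·891 + 275
891 = 3·275 + 66
275 = 4·66 + 11
66 = 6·11 + 0
gcd(52987, 112486) = 11 ≠ 1, so 52987 has no multiplicative inverse modulo 112486.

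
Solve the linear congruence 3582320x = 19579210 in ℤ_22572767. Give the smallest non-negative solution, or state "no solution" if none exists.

2373841

First find gcd(3582320, 22572767):
22572767 = 6×3582320 + 1078847
3582320 = 3×1078847 + 345779
1078847 = 3×345779 + 41510
345779 = 8×41510 + 13699
41510 = 3×13699 + 413
13699 = 33×413 + 70
413 = 5×70 + 63
70 = 1×63 + 7
63 = 9×7 + 0
gcd = 7 and 7 | 19579210, so solutions exist. Divide through by 7: 511760x ≡ 2797030 (mod 3224681).
Now find 511760⁻¹ mod 3224681:
3224681 = 6·511760 + 154121
511760 = 3·154121 + 49397
154121 = 3·49397 + 5930
49397 = 8·5930 + 1957
5930 = 3·1957 + 59
1957 = 33·59 + 10
59 = 5·10 + 9
10 = 1·9 + 1
9 = 9·1 + 0
Back-substitute:
1 = 10 − 9
1 = −59 + 6·10
1 = 6·1957 − 199·59
1 = −199·5930 + 603·1957
1 = 603·49397 − 5023·5930
1 = −5023·154121 + 15672·49397
1 = 15672·511760 − 52039·154121
1 = −52039·3224681 + 327906·511760
So 511760⁻¹ ≡ 327906 (mod 3224681).
Then x ≡ 327906·2797030 ≡ 2373841 (mod 3224681); the smallest non-negative solution is x = 2373841.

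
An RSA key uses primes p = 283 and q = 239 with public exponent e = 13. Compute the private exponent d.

φ(n) = (p−1)(q−1) = 282·238 = 67116.
Need d with 13·d ≡ 1 (mod 67116). Apply the extended Euclidean algorithm:
67116 = 5162·13 + 10
13 = 1·10 + 3
10 = 3·3 + 1
3 = 3·1 + 0
Back-substitute:
1 = 10 − 3·3
1 = −3·13 + 4·10
1 = 4·67116 − 20651·13
So 13·(-20651) ≡ 1 (mod 67116), hence d ≡ -20651 ≡ 46465 (mod 67116).

46465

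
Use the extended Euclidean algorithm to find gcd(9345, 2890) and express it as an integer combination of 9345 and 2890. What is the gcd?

5

Apply Euclid's algorithm to 9345 and 2890:
9345 = 3·2890 + 675
2890 = 4·675 + 190
675 = 3·190 + 105
190 = 1·105 + 85
105 = 1·85 + 20
85 = 4·20 + 5
20 = 4·5 + 0
gcd(9345, 2890) = 5.
Back-substituting:
5 = 85 − 4·20
5 = −4·105 + 5·85
5 = 5·190 − 9·105
5 = −9·675 + 32·190
5 = 32·2890 − 137·675
5 = −137·9345 + 443·2890
So 5 = (-137)·9345 + (443)·2890.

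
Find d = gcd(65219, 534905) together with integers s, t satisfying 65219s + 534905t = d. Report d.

Repeated division:
534905 = 8·65219 + 13153
65219 = 4·13153 + 12607
13153 = 1·12607 + 546
12607 = 23·546 + 49
546 = 11·49 + 7
49 = 7·7 + 0
gcd(65219, 534905) = 7.
Working backward:
7 = 546 − 11·49
7 = −11·12607 + 254·546
7 = 254·13153 − 265·12607
7 = −265·65219 + 1314·13153
7 = 1314·534905 − 10777·65219
So 7 = (1314)·534905 + (-10777)·65219.

7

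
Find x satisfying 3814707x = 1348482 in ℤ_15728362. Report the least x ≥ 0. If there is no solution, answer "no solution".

gcd(3814707, 15728362):
15728362 = 4×3814707 + 469534
3814707 = 8×469534 + 58435
469534 = 8×58435 + 2054
58435 = 28×2054 + 923
2054 = 2×923 + 208
923 = 4×208 + 91
208 = 2×91 + 26
91 = 3×26 + 13
26 = 2×13 + 0
gcd = 13, but 13 ∤ 1348482, so the congruence has no solution.

no solution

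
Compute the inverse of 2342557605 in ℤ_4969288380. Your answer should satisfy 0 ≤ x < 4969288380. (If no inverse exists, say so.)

no inverse exists

Compute gcd(2342557605, 4969288380):
4969288380 = 2*2342557605 + 284173170
2342557605 = 8*284173170 + 69172245
284173170 = 4*69172245 + 7484190
69172245 = 9*7484190 + 1814535
7484190 = 4*1814535 + 226050
1814535 = 8*226050 + 6135
226050 = 36*6135 + 5190
6135 = 1*5190 + 945
5190 = 5*945 + 465
945 = 2*465 + 15
465 = 31*15 + 0
The gcd is 15, not 1, hence no inverse exists.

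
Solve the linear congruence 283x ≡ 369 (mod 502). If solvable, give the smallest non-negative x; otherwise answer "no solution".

239

First find gcd(283, 502):
502 = 1×283 + 219
283 = 1×219 + 64
219 = 3×64 + 27
64 = 2×27 + 10
27 = 2×10 + 7
10 = 1×7 + 3
7 = 2×3 + 1
3 = 3×1 + 0
gcd = 1, so a unique solution mod 502 exists.
Back-substitute for the Bézout coefficients:
1 = 7 − 2·3
1 = −2·10 + 3·7
1 = 3·27 − 8·10
1 = −8·64 + 19·27
1 = 19·219 − 65·64
1 = −65·283 + 84·219
1 = 84·502 − 149·283
So 283·(-149) ≡ 1 (mod 502), giving 283⁻¹ ≡ 353.
x ≡ 283⁻¹·369 ≡ 353·369 ≡ 239 (mod 502).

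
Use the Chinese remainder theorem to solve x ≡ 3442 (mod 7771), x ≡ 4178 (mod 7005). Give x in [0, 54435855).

Write x = 3442 + 7771·k. Then 7771·k ≡ 4178 − 3442 ≡ 736 (mod 7005).
Need 7771⁻¹ mod 7005. Extended Euclid on (7005, 766):
7005 = 9×766 + 111
766 = 6×111 + 100
111 = 1×100 + 11
100 = 9×11 + 1
11 = 11×1 + 0
Back-substitute:
1 = 100 − 9·11
1 = −9·111 + 10·100
1 = 10·766 − 69·111
1 = −69·7005 + 631·766
7771⁻¹ ≡ 631 (mod 7005), so k ≡ 631·736 ≡ 2086 (mod 7005).
x = 3442 + 7771·2086 = 16213748.

16213748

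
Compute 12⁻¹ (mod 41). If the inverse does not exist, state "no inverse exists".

gcd(41, 12) by repeated division:
41 = 3×12 + 5
12 = 2×5 + 2
5 = 2×2 + 1
2 = 2×1 + 0
Since gcd(12, 41) = 1, back-substitute to write 1 as a combination:
1 = 5 − 2·2
1 = −2·12 + 5·5
1 = 5·41 − 17·12
Hence 12⁻¹ ≡ -17 ≡ 24 (mod 41).

24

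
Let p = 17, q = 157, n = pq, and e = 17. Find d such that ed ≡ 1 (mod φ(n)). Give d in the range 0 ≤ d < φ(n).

881

φ(n) = (p−1)(q−1) = 16·156 = 2496.
Need d with 17·d ≡ 1 (mod 2496). Apply the extended Euclidean algorithm:
2496 = 146·17 + 14
17 = 1·14 + 3
14 = 4·3 + 2
3 = 1·2 + 1
2 = 2·1 + 0
Back-substitute:
1 = 3 − 2
1 = −14 + 5·3
1 = 5·17 − 6·14
1 = −6·2496 + 881·17
So 17·881 ≡ 1 (mod 2496), hence d = 881.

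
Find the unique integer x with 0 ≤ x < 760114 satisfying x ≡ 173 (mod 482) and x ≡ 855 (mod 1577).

Write x = 173 + 482·k. Then 482·k ≡ 855 − 173 ≡ 682 (mod 1577).
Need 482⁻¹ mod 1577. Extended Euclid on (1577, 482):
1577 = 3×482 + 131
482 = 3×131 + 89
131 = 1×89 + 42
89 = 2×42 + 5
42 = 8×5 + 2
5 = 2×2 + 1
2 = 2×1 + 0
Back-substitute:
1 = 5 − 2·2
1 = −2·42 + 17·5
1 = 17·89 − 36·42
1 = −36·131 + 53·89
1 = 53·482 − 195·131
1 = −195·1577 + 638·482
482⁻¹ ≡ 638 (mod 1577), so k ≡ 638·682 ≡ 1441 (mod 1577).
x = 173 + 482·1441 = 694735.

694735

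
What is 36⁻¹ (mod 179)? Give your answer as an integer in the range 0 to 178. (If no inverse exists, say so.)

5

gcd(179, 36) by repeated division:
179 = 4*36 + 35
36 = 1*35 + 1
35 = 35*1 + 0
The gcd is 1. Working backward:
1 = 36 − 35
1 = −179 + 5·36
So 36·5 ≡ 1 (mod 179).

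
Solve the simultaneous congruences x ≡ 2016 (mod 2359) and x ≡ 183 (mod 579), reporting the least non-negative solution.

Write x = 2016 + 2359·k. Then 2359·k ≡ 183 − 2016 ≡ 483 (mod 579).
Need 2359⁻¹ mod 579. Extended Euclid on (579, 43):
579 = 13*43 + 20
43 = 2*20 + 3
20 = 6*3 + 2
3 = 1*2 + 1
2 = 2*1 + 0
Back-substitute:
1 = 3 − 2
1 = −20 + 7·3
1 = 7·43 − 15·20
1 = −15·579 + 202·43
2359⁻¹ ≡ 202 (mod 579), so k ≡ 202·483 ≡ 294 (mod 579).
x = 2016 + 2359·294 = 695562.

695562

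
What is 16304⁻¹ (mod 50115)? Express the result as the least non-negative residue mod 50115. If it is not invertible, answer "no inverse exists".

21704

Run Euclid on (50115, 16304):
50115 = 3×16304 + 1203
16304 = 13×1203 + 665
1203 = 1×665 + 538
665 = 1×538 + 127
538 = 4×127 + 30
127 = 4×30 + 7
30 = 4×7 + 2
7 = 3×2 + 1
2 = 2×1 + 0
Since gcd(16304, 50115) = 1, back-substitute to write 1 as a combination:
1 = 7 − 3·2
1 = −3·30 + 13·7
1 = 13·127 − 55·30
1 = −55·538 + 233·127
1 = 233·665 − 288·538
1 = −288·1203 + 521·665
1 = 521·16304 − 7061·1203
1 = −7061·50115 + 21704·16304
So 16304·21704 ≡ 1 (mod 50115).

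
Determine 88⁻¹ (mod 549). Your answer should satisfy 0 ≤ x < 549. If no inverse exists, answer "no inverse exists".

418

Apply the Euclidean algorithm to 549 and 88:
549 = 6*88 + 21
88 = 4*21 + 4
21 = 5*4 + 1
4 = 4*1 + 0
Since gcd(88, 549) = 1, back-substitute to write 1 as a combination:
1 = 21 − 5·4
1 = −5·88 + 21·21
1 = 21·549 − 131·88
So 88·(-131) ≡ 1 (mod 549), and -131 ≡ 418 (mod 549).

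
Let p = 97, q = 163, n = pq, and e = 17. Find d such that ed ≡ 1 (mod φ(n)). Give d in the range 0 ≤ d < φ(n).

φ(n) = (p−1)(q−1) = 96·162 = 15552.
Need d with 17·d ≡ 1 (mod 15552). Apply the extended Euclidean algorithm:
15552 = 914×17 + 14
17 = 1×14 + 3
14 = 4×3 + 2
3 = 1×2 + 1
2 = 2×1 + 0
Back-substitute:
1 = 3 − 2
1 = −14 + 5·3
1 = 5·17 − 6·14
1 = −6·15552 + 5489·17
So 17·5489 ≡ 1 (mod 15552), hence d = 5489.

5489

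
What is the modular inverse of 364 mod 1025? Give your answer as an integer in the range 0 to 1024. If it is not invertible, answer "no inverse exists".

gcd(1025, 364) by repeated division:
1025 = 2·364 + 297
364 = 1·297 + 67
297 = 4·67 + 29
67 = 2·29 + 9
29 = 3·9 + 2
9 = 4·2 + 1
2 = 2·1 + 0
gcd = 1, so the inverse exists. Back-substitute:
1 = 9 − 4·2
1 = −4·29 + 13·9
1 = 13·67 − 30·29
1 = −30·297 + 133·67
1 = 133·364 − 163·297
1 = −163·1025 + 459·364
So 364·459 ≡ 1 (mod 1025).

459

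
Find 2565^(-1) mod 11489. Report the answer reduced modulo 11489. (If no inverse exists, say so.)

Run Euclid on (11489, 2565):
11489 = 4×2565 + 1229
2565 = 2×1229 + 107
1229 = 11×107 + 52
107 = 2×52 + 3
52 = 17×3 + 1
3 = 3×1 + 0
Since gcd(2565, 11489) = 1, back-substitute to write 1 as a combination:
1 = 52 − 17·3
1 = −17·107 + 35·52
1 = 35·1229 − 402·107
1 = −402·2565 + 839·1229
1 = 839·11489 − 3758·2565
So 2565·(-3758) ≡ 1 (mod 11489), and -3758 ≡ 7731 (mod 11489).

7731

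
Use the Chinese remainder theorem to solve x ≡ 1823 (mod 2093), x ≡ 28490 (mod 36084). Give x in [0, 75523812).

Write x = 1823 + 2093·k. Then 2093·k ≡ 28490 − 1823 ≡ 26667 (mod 36084).
Need 2093⁻¹ mod 36084. Extended Euclid on (36084, 2093):
36084 = 17×2093 + 503
2093 = 4×503 + 81
503 = 6×81 + 17
81 = 4×17 + 13
17 = 1×13 + 4
13 = 3×4 + 1
4 = 4×1 + 0
Back-substitute:
1 = 13 − 3·4
1 = −3·17 + 4·13
1 = 4·81 − 19·17
1 = −19·503 + 118·81
1 = 118·2093 − 491·503
1 = −491·36084 + 8465·2093
2093⁻¹ ≡ 8465 (mod 36084), so k ≡ 8465·26667 ≡ 30735 (mod 36084).
x = 1823 + 2093·30735 = 64330178.

64330178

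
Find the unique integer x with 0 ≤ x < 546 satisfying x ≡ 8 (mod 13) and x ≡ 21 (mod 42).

Write x = 8 + 13·k. Then 13·k ≡ 21 − 8 ≡ 13 (mod 42).
Need 13⁻¹ mod 42. Extended Euclid on (42, 13):
42 = 3·13 + 3
13 = 4·3 + 1
3 = 3·1 + 0
Back-substitute:
1 = 13 − 4·3
1 = −4·42 + 13·13
13⁻¹ ≡ 13 (mod 42), so k ≡ 13·13 ≡ 1 (mod 42).
x = 8 + 13·1 = 21.

21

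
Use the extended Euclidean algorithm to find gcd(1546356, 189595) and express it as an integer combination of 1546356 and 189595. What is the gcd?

Repeated division:
1546356 = 8×189595 + 29596
189595 = 6×29596 + 12019
29596 = 2×12019 + 5558
12019 = 2×5558 + 903
5558 = 6×903 + 140
903 = 6×140 + 63
140 = 2×63 + 14
63 = 4×14 + 7
14 = 2×7 + 0
gcd(1546356, 189595) = 7.
Working backward:
7 = 63 − 4·14
7 = −4·140 + 9·63
7 = 9·903 − 58·140
7 = −58·5558 + 357·903
7 = 357·12019 − 772·5558
7 = −772·29596 + 1901·12019
7 = 1901·189595 − 12178·29596
7 = −12178·1546356 + 99325·189595
So 7 = (-12178)·1546356 + (99325)·189595.

7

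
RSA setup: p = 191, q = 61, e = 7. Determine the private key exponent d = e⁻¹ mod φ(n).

φ(n) = (p−1)(q−1) = 190·60 = 11400.
Need d with 7·d ≡ 1 (mod 11400). Apply the extended Euclidean algorithm:
11400 = 1628×7 + 4
7 = 1×4 + 3
4 = 1×3 + 1
3 = 3×1 + 0
Back-substitute:
1 = 4 − 3
1 = −7 + 2·4
1 = 2·11400 − 3257·7
So 7·(-3257) ≡ 1 (mod 11400), hence d ≡ -3257 ≡ 8143 (mod 11400).

8143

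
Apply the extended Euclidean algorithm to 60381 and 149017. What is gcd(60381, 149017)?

Repeated division:
149017 = 2*60381 + 28255
60381 = 2*28255 + 3871
28255 = 7*3871 + 1158
3871 = 3*1158 + 397
1158 = 2*397 + 364
397 = 1*364 + 33
364 = 11*33 + 1
33 = 33*1 + 0
gcd(60381, 149017) = 1.
Express as a combination:
1 = 364 − 11·33
1 = −11·397 + 12·364
1 = 12·1158 − 35·397
1 = −35·3871 + 117·1158
1 = 117·28255 − 854·3871
1 = −854·60381 + 1825·28255
1 = 1825·149017 − 4504·60381
So 1 = (1825)·149017 + (-4504)·60381.

1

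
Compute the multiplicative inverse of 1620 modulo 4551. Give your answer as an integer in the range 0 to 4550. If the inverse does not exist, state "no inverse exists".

no inverse exists

Euclidean algorithm on 4551, 1620:
4551 = 2·1620 + 1311
1620 = 1·1311 + 309
1311 = 4·309 + 75
309 = 4·75 + 9
75 = 8·9 + 3
9 = 3·3 + 0
Since gcd = 3 > 1, 1620 is not a unit mod 4551.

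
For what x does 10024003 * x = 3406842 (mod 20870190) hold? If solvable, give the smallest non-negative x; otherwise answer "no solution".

no solution

gcd(10024003, 20870190):
20870190 = 2*10024003 + 822184
10024003 = 12*822184 + 157795
822184 = 5*157795 + 33209
157795 = 4*33209 + 24959
33209 = 1*24959 + 8250
24959 = 3*8250 + 209
8250 = 39*209 + 99
209 = 2*99 + 11
99 = 9*11 + 0
gcd = 11, but 11 ∤ 3406842, so the congruence has no solution.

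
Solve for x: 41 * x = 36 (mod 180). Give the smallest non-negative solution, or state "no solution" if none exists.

36

First find gcd(41, 180):
180 = 4*41 + 16
41 = 2*16 + 9
16 = 1*9 + 7
9 = 1*7 + 2
7 = 3*2 + 1
2 = 2*1 + 0
gcd = 1, so a unique solution mod 180 exists.
Back-substitute for the Bézout coefficients:
1 = 7 − 3·2
1 = −3·9 + 4·7
1 = 4·16 − 7·9
1 = −7·41 + 18·16
1 = 18·180 − 79·41
So 41·(-79) ≡ 1 (mod 180), giving 41⁻¹ ≡ 101.
x ≡ 41⁻¹·36 ≡ 101·36 ≡ 36 (mod 180).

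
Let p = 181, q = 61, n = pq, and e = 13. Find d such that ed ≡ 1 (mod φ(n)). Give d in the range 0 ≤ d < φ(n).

φ(n) = (p−1)(q−1) = 180·60 = 10800.
Need d with 13·d ≡ 1 (mod 10800). Apply the extended Euclidean algorithm:
10800 = 830·13 + 10
13 = 1·10 + 3
10 = 3·3 + 1
3 = 3·1 + 0
Back-substitute:
1 = 10 − 3·3
1 = −3·13 + 4·10
1 = 4·10800 − 3323·13
So 13·(-3323) ≡ 1 (mod 10800), hence d ≡ -3323 ≡ 7477 (mod 10800).

7477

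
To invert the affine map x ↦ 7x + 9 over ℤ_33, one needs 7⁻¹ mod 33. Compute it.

19

gcd(33, 7) by repeated division:
33 = 4*7 + 5
7 = 1*5 + 2
5 = 2*2 + 1
2 = 2*1 + 0
gcd = 1, so the inverse exists. Back-substitute:
1 = 5 − 2·2
1 = −2·7 + 3·5
1 = 3·33 − 14·7
Thus 7·(-14) ≡ 1 (mod 33); reducing, -14 mod 33 = 19.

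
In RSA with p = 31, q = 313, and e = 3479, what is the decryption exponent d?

φ(n) = (p−1)(q−1) = 30·312 = 9360.
Need d with 3479·d ≡ 1 (mod 9360). Apply the extended Euclidean algorithm:
9360 = 2*3479 + 2402
3479 = 1*2402 + 1077
2402 = 2*1077 + 248
1077 = 4*248 + 85
248 = 2*85 + 78
85 = 1*78 + 7
78 = 11*7 + 1
7 = 7*1 + 0
Back-substitute:
1 = 78 − 11·7
1 = −11·85 + 12·78
1 = 12·248 − 35·85
1 = −35·1077 + 152·248
1 = 152·2402 − 339·1077
1 = −339·3479 + 491·2402
1 = 491·9360 − 1321·3479
So 3479·(-1321) ≡ 1 (mod 9360), hence d ≡ -1321 ≡ 8039 (mod 9360).

8039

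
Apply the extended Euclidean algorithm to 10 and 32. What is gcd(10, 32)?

2

Apply Euclid's algorithm to 32 and 10:
32 = 3·10 + 2
10 = 5·2 + 0
gcd(10, 32) = 2.
Back-substituting:
2 = 32 − 3·10
So 2 = (1)·32 + (-3)·10.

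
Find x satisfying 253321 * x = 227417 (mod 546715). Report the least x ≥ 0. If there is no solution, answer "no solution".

129747

First find gcd(253321, 546715):
546715 = 2×253321 + 40073
253321 = 6×40073 + 12883
40073 = 3×12883 + 1424
12883 = 9×1424 + 67
1424 = 21×67 + 17
67 = 3×17 + 16
17 = 1×16 + 1
16 = 16×1 + 0
gcd = 1, so a unique solution mod 546715 exists.
Back-substitute for the Bézout coefficients:
1 = 17 − 16
1 = −67 + 4·17
1 = 4·1424 − 85·67
1 = −85·12883 + 769·1424
1 = 769·40073 − 2392·12883
1 = −2392·253321 + 15121·40073
1 = 15121·546715 − 32634·253321
So 253321·(-32634) ≡ 1 (mod 546715), giving 253321⁻¹ ≡ 514081.
x ≡ 253321⁻¹·227417 ≡ 514081·227417 ≡ 129747 (mod 546715).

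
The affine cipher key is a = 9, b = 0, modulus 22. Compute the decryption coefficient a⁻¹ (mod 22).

Extended Euclidean algorithm:
22 = 2×9 + 4
9 = 2×4 + 1
4 = 4×1 + 0
Since gcd(9, 22) = 1, back-substitute to write 1 as a combination:
1 = 9 − 2·4
1 = −2·22 + 5·9
So 9·5 ≡ 1 (mod 22).

5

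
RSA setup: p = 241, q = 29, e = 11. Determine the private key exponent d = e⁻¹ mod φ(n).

φ(n) = (p−1)(q−1) = 240·28 = 6720.
Need d with 11·d ≡ 1 (mod 6720). Apply the extended Euclidean algorithm:
6720 = 610×11 + 10
11 = 1×10 + 1
10 = 10×1 + 0
Back-substitute:
1 = 11 − 10
1 = −6720 + 611·11
So 11·611 ≡ 1 (mod 6720), hence d = 611.

611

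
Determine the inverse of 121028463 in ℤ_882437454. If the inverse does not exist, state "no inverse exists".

no inverse exists

Compute gcd(121028463, 882437454):
882437454 = 7·121028463 + 35238213
121028463 = 3·35238213 + 15313824
35238213 = 2·15313824 + 4610565
15313824 = 3·4610565 + 1482129
4610565 = 3·1482129 + 164178
1482129 = 9·164178 + 4527
164178 = 36·4527 + 1206
4527 = 3·1206 + 909
1206 = 1·909 + 297
909 = 3·297 + 18
297 = 16·18 + 9
18 = 2·9 + 0
The gcd is 9, not 1, hence no inverse exists.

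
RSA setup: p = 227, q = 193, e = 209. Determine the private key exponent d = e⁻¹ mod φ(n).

φ(n) = (p−1)(q−1) = 226·192 = 43392.
Need d with 209·d ≡ 1 (mod 43392). Apply the extended Euclidean algorithm:
43392 = 207×209 + 129
209 = 1×129 + 80
129 = 1×80 + 49
80 = 1×49 + 31
49 = 1×31 + 18
31 = 1×18 + 13
18 = 1×13 + 5
13 = 2×5 + 3
5 = 1×3 + 2
3 = 1×2 + 1
2 = 2×1 + 0
Back-substitute:
1 = 3 − 2
1 = −5 + 2·3
1 = 2·13 − 5·5
1 = −5·18 + 7·13
1 = 7·31 − 12·18
1 = −12·49 + 19·31
1 = 19·80 − 31·49
1 = −31·129 + 50·80
1 = 50·209 − 81·129
1 = −81·43392 + 16817·209
So 209·16817 ≡ 1 (mod 43392), hence d = 16817.

16817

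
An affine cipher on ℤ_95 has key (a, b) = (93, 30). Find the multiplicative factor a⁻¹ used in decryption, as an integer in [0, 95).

47

Extended Euclidean algorithm:
95 = 1*93 + 2
93 = 46*2 + 1
2 = 2*1 + 0
gcd = 1, so the inverse exists. Back-substitute:
1 = 93 − 46·2
1 = −46·95 + 47·93
So 93·47 ≡ 1 (mod 95).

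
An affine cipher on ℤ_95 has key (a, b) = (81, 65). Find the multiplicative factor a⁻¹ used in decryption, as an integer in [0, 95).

Apply the Euclidean algorithm to 95 and 81:
95 = 1×81 + 14
81 = 5×14 + 11
14 = 1×11 + 3
11 = 3×3 + 2
3 = 1×2 + 1
2 = 2×1 + 0
Since gcd(81, 95) = 1, back-substitute to write 1 as a combination:
1 = 3 − 2
1 = −11 + 4·3
1 = 4·14 − 5·11
1 = −5·81 + 29·14
1 = 29·95 − 34·81
Thus 81·(-34) ≡ 1 (mod 95); reducing, -34 mod 95 = 61.

61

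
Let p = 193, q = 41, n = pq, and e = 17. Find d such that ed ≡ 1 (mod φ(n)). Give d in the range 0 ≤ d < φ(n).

5873

φ(n) = (p−1)(q−1) = 192·40 = 7680.
Need d with 17·d ≡ 1 (mod 7680). Apply the extended Euclidean algorithm:
7680 = 451×17 + 13
17 = 1×13 + 4
13 = 3×4 + 1
4 = 4×1 + 0
Back-substitute:
1 = 13 − 3·4
1 = −3·17 + 4·13
1 = 4·7680 − 1807·17
So 17·(-1807) ≡ 1 (mod 7680), hence d ≡ -1807 ≡ 5873 (mod 7680).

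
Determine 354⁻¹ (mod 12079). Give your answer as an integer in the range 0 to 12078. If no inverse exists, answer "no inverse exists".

Extended Euclidean algorithm:
12079 = 34·354 + 43
354 = 8·43 + 10
43 = 4·10 + 3
10 = 3·3 + 1
3 = 3·1 + 0
The gcd is 1. Working backward:
1 = 10 − 3·3
1 = −3·43 + 13·10
1 = 13·354 − 107·43
1 = −107·12079 + 3651·354
So 354·3651 ≡ 1 (mod 12079).

3651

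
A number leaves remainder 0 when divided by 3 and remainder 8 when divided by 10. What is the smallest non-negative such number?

Write x = 0 + 3·k. Then 3·k ≡ 8 − 0 ≡ 8 (mod 10).
Need 3⁻¹ mod 10. Extended Euclid on (10, 3):
10 = 3·3 + 1
3 = 3·1 + 0
Back-substitute:
1 = 10 − 3·3
3⁻¹ ≡ 7 (mod 10), so k ≡ 7·8 ≡ 6 (mod 10).
x = 0 + 3·6 = 18.

18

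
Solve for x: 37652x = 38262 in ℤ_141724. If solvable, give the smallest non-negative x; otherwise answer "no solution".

no solution

gcd(37652, 141724):
141724 = 3*37652 + 28768
37652 = 1*28768 + 8884
28768 = 3*8884 + 2116
8884 = 4*2116 + 420
2116 = 5*420 + 16
420 = 26*16 + 4
16 = 4*4 + 0
gcd = 4, but 4 ∤ 38262, so the congruence has no solution.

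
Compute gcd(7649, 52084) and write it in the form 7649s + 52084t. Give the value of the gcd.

1

Repeated division:
52084 = 6*7649 + 6190
7649 = 1*6190 + 1459
6190 = 4*1459 + 354
1459 = 4*354 + 43
354 = 8*43 + 10
43 = 4*10 + 3
10 = 3*3 + 1
3 = 3*1 + 0
gcd(7649, 52084) = 1.
Express as a combination:
1 = 10 − 3·3
1 = −3·43 + 13·10
1 = 13·354 − 107·43
1 = −107·1459 + 441·354
1 = 441·6190 − 1871·1459
1 = −1871·7649 + 2312·6190
1 = 2312·52084 − 15743·7649
So 1 = (2312)·52084 + (-15743)·7649.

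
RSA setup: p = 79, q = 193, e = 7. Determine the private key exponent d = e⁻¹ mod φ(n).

φ(n) = (p−1)(q−1) = 78·192 = 14976.
Need d with 7·d ≡ 1 (mod 14976). Apply the extended Euclidean algorithm:
14976 = 2139*7 + 3
7 = 2*3 + 1
3 = 3*1 + 0
Back-substitute:
1 = 7 − 2·3
1 = −2·14976 + 4279·7
So 7·4279 ≡ 1 (mod 14976), hence d = 4279.

4279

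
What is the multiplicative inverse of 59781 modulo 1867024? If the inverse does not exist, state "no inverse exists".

Apply the Euclidean algorithm to 1867024 and 59781:
1867024 = 31*59781 + 13813
59781 = 4*13813 + 4529
13813 = 3*4529 + 226
4529 = 20*226 + 9
226 = 25*9 + 1
9 = 9*1 + 0
gcd = 1, so the inverse exists. Back-substitute:
1 = 226 − 25·9
1 = −25·4529 + 501·226
1 = 501·13813 − 1528·4529
1 = −1528·59781 + 6613·13813
1 = 6613·1867024 − 206531·59781
Thus 59781·(-206531) ≡ 1 (mod 1867024); reducing, -206531 mod 1867024 = 1660493.

1660493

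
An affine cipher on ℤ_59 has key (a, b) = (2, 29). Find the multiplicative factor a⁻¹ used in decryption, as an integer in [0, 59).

30

Run Euclid on (59, 2):
59 = 29·2 + 1
2 = 2·1 + 0
Since gcd(2, 59) = 1, back-substitute to write 1 as a combination:
1 = 59 − 29·2
Hence 2⁻¹ ≡ -29 ≡ 30 (mod 59).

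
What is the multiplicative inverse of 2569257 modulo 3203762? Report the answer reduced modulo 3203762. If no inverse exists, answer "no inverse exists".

Apply the Euclidean algorithm to 3203762 and 2569257:
3203762 = 1·2569257 + 634505
2569257 = 4·634505 + 31237
634505 = 20·31237 + 9765
31237 = 3·9765 + 1942
9765 = 5·1942 + 55
1942 = 35·55 + 17
55 = 3·17 + 4
17 = 4·4 + 1
4 = 4·1 + 0
gcd = 1, so the inverse exists. Back-substitute:
1 = 17 − 4·4
1 = −4·55 + 13·17
1 = 13·1942 − 459·55
1 = −459·9765 + 2308·1942
1 = 2308·31237 − 7383·9765
1 = −7383·634505 + 149968·31237
1 = 149968·2569257 − 607255·634505
1 = −607255·3203762 + 757223·2569257
So 2569257·757223 ≡ 1 (mod 3203762).

757223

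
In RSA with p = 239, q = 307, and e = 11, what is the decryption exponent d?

26483

φ(n) = (p−1)(q−1) = 238·306 = 72828.
Need d with 11·d ≡ 1 (mod 72828). Apply the extended Euclidean algorithm:
72828 = 6620·11 + 8
11 = 1·8 + 3
8 = 2·3 + 2
3 = 1·2 + 1
2 = 2·1 + 0
Back-substitute:
1 = 3 − 2
1 = −8 + 3·3
1 = 3·11 − 4·8
1 = −4·72828 + 26483·11
So 11·26483 ≡ 1 (mod 72828), hence d = 26483.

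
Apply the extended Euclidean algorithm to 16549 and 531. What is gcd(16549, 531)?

Repeated division:
16549 = 31*531 + 88
531 = 6*88 + 3
88 = 29*3 + 1
3 = 3*1 + 0
gcd(16549, 531) = 1.
Back-substituting:
1 = 88 − 29·3
1 = −29·531 + 175·88
1 = 175·16549 − 5454·531
So 1 = (175)·16549 + (-5454)·531.

1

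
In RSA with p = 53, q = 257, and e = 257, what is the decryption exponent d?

8961

φ(n) = (p−1)(q−1) = 52·256 = 13312.
Need d with 257·d ≡ 1 (mod 13312). Apply the extended Euclidean algorithm:
13312 = 51*257 + 205
257 = 1*205 + 52
205 = 3*52 + 49
52 = 1*49 + 3
49 = 16*3 + 1
3 = 3*1 + 0
Back-substitute:
1 = 49 − 16·3
1 = −16·52 + 17·49
1 = 17·205 − 67·52
1 = −67·257 + 84·205
1 = 84·13312 − 4351·257
So 257·(-4351) ≡ 1 (mod 13312), hence d ≡ -4351 ≡ 8961 (mod 13312).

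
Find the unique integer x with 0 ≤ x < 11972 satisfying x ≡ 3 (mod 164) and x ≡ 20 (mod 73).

823

Write x = 3 + 164·k. Then 164·k ≡ 20 − 3 ≡ 17 (mod 73).
Need 164⁻¹ mod 73. Extended Euclid on (73, 18):
73 = 4*18 + 1
18 = 18*1 + 0
Back-substitute:
1 = 73 − 4·18
164⁻¹ ≡ 69 (mod 73), so k ≡ 69·17 ≡ 5 (mod 73).
x = 3 + 164·5 = 823.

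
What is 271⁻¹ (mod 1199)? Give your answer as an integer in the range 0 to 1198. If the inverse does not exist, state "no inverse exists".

Extended Euclidean algorithm:
1199 = 4·271 + 115
271 = 2·115 + 41
115 = 2·41 + 33
41 = 1·33 + 8
33 = 4·8 + 1
8 = 8·1 + 0
Since gcd(271, 1199) = 1, back-substitute to write 1 as a combination:
1 = 33 − 4·8
1 = −4·41 + 5·33
1 = 5·115 − 14·41
1 = −14·271 + 33·115
1 = 33·1199 − 146·271
So 271·(-146) ≡ 1 (mod 1199), and -146 ≡ 1053 (mod 1199).

1053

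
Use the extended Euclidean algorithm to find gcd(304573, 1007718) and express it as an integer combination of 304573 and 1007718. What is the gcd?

1

Euclidean algorithm:
1007718 = 3·304573 + 93999
304573 = 3·93999 + 22576
93999 = 4·22576 + 3695
22576 = 6·3695 + 406
3695 = 9·406 + 41
406 = 9·41 + 37
41 = 1·37 + 4
37 = 9·4 + 1
4 = 4·1 + 0
gcd(304573, 1007718) = 1.
Working backward:
1 = 37 − 9·4
1 = −9·41 + 10·37
1 = 10·406 − 99·41
1 = −99·3695 + 901·406
1 = 901·22576 − 5505·3695
1 = −5505·93999 + 22921·22576
1 = 22921·304573 − 74268·93999
1 = −74268·1007718 + 245725·304573
So 1 = (-74268)·1007718 + (245725)·304573.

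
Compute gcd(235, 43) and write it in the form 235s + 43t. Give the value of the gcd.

Euclidean algorithm:
235 = 5×43 + 20
43 = 2×20 + 3
20 = 6×3 + 2
3 = 1×2 + 1
2 = 2×1 + 0
gcd(235, 43) = 1.
Working backward:
1 = 3 − 2
1 = −20 + 7·3
1 = 7·43 − 15·20
1 = −15·235 + 82·43
So 1 = (-15)·235 + (82)·43.

1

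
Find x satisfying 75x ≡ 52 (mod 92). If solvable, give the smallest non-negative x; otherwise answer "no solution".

24

First find gcd(75, 92):
92 = 1*75 + 17
75 = 4*17 + 7
17 = 2*7 + 3
7 = 2*3 + 1
3 = 3*1 + 0
gcd = 1, so a unique solution mod 92 exists.
Back-substitute for the Bézout coefficients:
1 = 7 − 2·3
1 = −2·17 + 5·7
1 = 5·75 − 22·17
1 = −22·92 + 27·75
So 75·(27) ≡ 1 (mod 92), giving 75⁻¹ ≡ 27.
x ≡ 75⁻¹·52 ≡ 27·52 ≡ 24 (mod 92).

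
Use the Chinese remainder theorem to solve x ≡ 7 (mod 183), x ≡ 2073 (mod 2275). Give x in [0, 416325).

Write x = 7 + 183·k. Then 183·k ≡ 2073 − 7 ≡ 2066 (mod 2275).
Need 183⁻¹ mod 2275. Extended Euclid on (2275, 183):
2275 = 12*183 + 79
183 = 2*79 + 25
79 = 3*25 + 4
25 = 6*4 + 1
4 = 4*1 + 0
Back-substitute:
1 = 25 − 6·4
1 = −6·79 + 19·25
1 = 19·183 − 44·79
1 = −44·2275 + 547·183
183⁻¹ ≡ 547 (mod 2275), so k ≡ 547·2066 ≡ 1702 (mod 2275).
x = 7 + 183·1702 = 311473.

311473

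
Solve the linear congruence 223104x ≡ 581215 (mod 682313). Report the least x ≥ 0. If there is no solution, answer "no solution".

First find gcd(223104, 682313):
682313 = 3*223104 + 13001
223104 = 17*13001 + 2087
13001 = 6*2087 + 479
2087 = 4*479 + 171
479 = 2*171 + 137
171 = 1*137 + 34
137 = 4*34 + 1
34 = 34*1 + 0
gcd = 1, so a unique solution mod 682313 exists.
Back-substitute for the Bézout coefficients:
1 = 137 − 4·34
1 = −4·171 + 5·137
1 = 5·479 − 14·171
1 = −14·2087 + 61·479
1 = 61·13001 − 380·2087
1 = −380·223104 + 6521·13001
1 = 6521·682313 − 19943·223104
So 223104·(-19943) ≡ 1 (mod 682313), giving 223104⁻¹ ≡ 662370.
x ≡ 223104⁻¹·581215 ≡ 662370·581215 ≡ 644812 (mod 682313).

644812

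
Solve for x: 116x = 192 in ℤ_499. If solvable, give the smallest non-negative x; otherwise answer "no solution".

363

First find gcd(116, 499):
499 = 4×116 + 35
116 = 3×35 + 11
35 = 3×11 + 2
11 = 5×2 + 1
2 = 2×1 + 0
gcd = 1, so a unique solution mod 499 exists.
Back-substitute for the Bézout coefficients:
1 = 11 − 5·2
1 = −5·35 + 16·11
1 = 16·116 − 53·35
1 = −53·499 + 228·116
So 116·(228) ≡ 1 (mod 499), giving 116⁻¹ ≡ 228.
x ≡ 116⁻¹·192 ≡ 228·192 ≡ 363 (mod 499).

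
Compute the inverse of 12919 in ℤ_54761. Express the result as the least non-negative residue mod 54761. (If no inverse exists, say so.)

48708

Extended Euclidean algorithm:
54761 = 4×12919 + 3085
12919 = 4×3085 + 579
3085 = 5×579 + 190
579 = 3×190 + 9
190 = 21×9 + 1
9 = 9×1 + 0
Since gcd(12919, 54761) = 1, back-substitute to write 1 as a combination:
1 = 190 − 21·9
1 = −21·579 + 64·190
1 = 64·3085 − 341·579
1 = −341·12919 + 1428·3085
1 = 1428·54761 − 6053·12919
Hence 12919⁻¹ ≡ -6053 ≡ 48708 (mod 54761).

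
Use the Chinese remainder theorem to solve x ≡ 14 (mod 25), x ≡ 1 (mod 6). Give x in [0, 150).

139

Write x = 14 + 25·k. Then 25·k ≡ 1 − 14 ≡ 5 (mod 6).
Need 25⁻¹ mod 6. Extended Euclid on (6, 1):
6 = 6*1 + 0
25⁻¹ ≡ 1 (mod 6), so k ≡ 1·5 ≡ 5 (mod 6).
x = 14 + 25·5 = 139.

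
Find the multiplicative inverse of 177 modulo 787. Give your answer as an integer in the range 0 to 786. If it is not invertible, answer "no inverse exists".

249

Run Euclid on (787, 177):
787 = 4*177 + 79
177 = 2*79 + 19
79 = 4*19 + 3
19 = 6*3 + 1
3 = 3*1 + 0
Since gcd(177, 787) = 1, back-substitute to write 1 as a combination:
1 = 19 − 6·3
1 = −6·79 + 25·19
1 = 25·177 − 56·79
1 = −56·787 + 249·177
So 177·249 ≡ 1 (mod 787).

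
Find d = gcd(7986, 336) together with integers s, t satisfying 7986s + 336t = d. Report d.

6

Repeated division:
7986 = 23×336 + 258
336 = 1×258 + 78
258 = 3×78 + 24
78 = 3×24 + 6
24 = 4×6 + 0
gcd(7986, 336) = 6.
Express as a combination:
6 = 78 − 3·24
6 = −3·258 + 10·78
6 = 10·336 − 13·258
6 = −13·7986 + 309·336
So 6 = (-13)·7986 + (309)·336.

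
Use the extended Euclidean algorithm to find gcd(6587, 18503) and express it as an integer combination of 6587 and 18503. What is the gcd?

Apply Euclid's algorithm to 18503 and 6587:
18503 = 2×6587 + 5329
6587 = 1×5329 + 1258
5329 = 4×1258 + 297
1258 = 4×297 + 70
297 = 4×70 + 17
70 = 4×17 + 2
17 = 8×2 + 1
2 = 2×1 + 0
gcd(6587, 18503) = 1.
Back-substituting:
1 = 17 − 8·2
1 = −8·70 + 33·17
1 = 33·297 − 140·70
1 = −140·1258 + 593·297
1 = 593·5329 − 2512·1258
1 = −2512·6587 + 3105·5329
1 = 3105·18503 − 8722·6587
So 1 = (3105)·18503 + (-8722)·6587.

1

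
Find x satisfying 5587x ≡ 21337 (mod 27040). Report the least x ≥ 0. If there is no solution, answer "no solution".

7491

First find gcd(5587, 27040):
27040 = 4*5587 + 4692
5587 = 1*4692 + 895
4692 = 5*895 + 217
895 = 4*217 + 27
217 = 8*27 + 1
27 = 27*1 + 0
gcd = 1, so a unique solution mod 27040 exists.
Back-substitute for the Bézout coefficients:
1 = 217 − 8·27
1 = −8·895 + 33·217
1 = 33·4692 − 173·895
1 = −173·5587 + 206·4692
1 = 206·27040 − 997·5587
So 5587·(-997) ≡ 1 (mod 27040), giving 5587⁻¹ ≡ 26043.
x ≡ 5587⁻¹·21337 ≡ 26043·21337 ≡ 7491 (mod 27040).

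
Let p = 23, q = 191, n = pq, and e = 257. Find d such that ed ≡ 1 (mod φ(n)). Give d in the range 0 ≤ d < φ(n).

φ(n) = (p−1)(q−1) = 22·190 = 4180.
Need d with 257·d ≡ 1 (mod 4180). Apply the extended Euclidean algorithm:
4180 = 16×257 + 68
257 = 3×68 + 53
68 = 1×53 + 15
53 = 3×15 + 8
15 = 1×8 + 7
8 = 1×7 + 1
7 = 7×1 + 0
Back-substitute:
1 = 8 − 7
1 = −15 + 2·8
1 = 2·53 − 7·15
1 = −7·68 + 9·53
1 = 9·257 − 34·68
1 = −34·4180 + 553·257
So 257·553 ≡ 1 (mod 4180), hence d = 553.

553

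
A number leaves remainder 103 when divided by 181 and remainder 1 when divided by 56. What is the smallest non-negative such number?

Write x = 103 + 181·k. Then 181·k ≡ 1 − 103 ≡ 10 (mod 56).
Need 181⁻¹ mod 56. Extended Euclid on (56, 13):
56 = 4·13 + 4
13 = 3·4 + 1
4 = 4·1 + 0
Back-substitute:
1 = 13 − 3·4
1 = −3·56 + 13·13
181⁻¹ ≡ 13 (mod 56), so k ≡ 13·10 ≡ 18 (mod 56).
x = 103 + 181·18 = 3361.

3361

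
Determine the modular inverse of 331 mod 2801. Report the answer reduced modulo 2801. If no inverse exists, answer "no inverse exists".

897

Apply the Euclidean algorithm to 2801 and 331:
2801 = 8*331 + 153
331 = 2*153 + 25
153 = 6*25 + 3
25 = 8*3 + 1
3 = 3*1 + 0
gcd = 1, so the inverse exists. Back-substitute:
1 = 25 − 8·3
1 = −8·153 + 49·25
1 = 49·331 − 106·153
1 = −106·2801 + 897·331
So 331·897 ≡ 1 (mod 2801).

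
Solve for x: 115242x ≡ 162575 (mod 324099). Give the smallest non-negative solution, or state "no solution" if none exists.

gcd(115242, 324099):
324099 = 2*115242 + 93615
115242 = 1*93615 + 21627
93615 = 4*21627 + 7107
21627 = 3*7107 + 306
7107 = 23*306 + 69
306 = 4*69 + 30
69 = 2*30 + 9
30 = 3*9 + 3
9 = 3*3 + 0
gcd = 3, but 3 ∤ 162575, so the congruence has no solution.

no solution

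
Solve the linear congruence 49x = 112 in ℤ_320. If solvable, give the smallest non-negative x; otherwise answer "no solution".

48

First find gcd(49, 320):
320 = 6·49 + 26
49 = 1·26 + 23
26 = 1·23 + 3
23 = 7·3 + 2
3 = 1·2 + 1
2 = 2·1 + 0
gcd = 1, so a unique solution mod 320 exists.
Back-substitute for the Bézout coefficients:
1 = 3 − 2
1 = −23 + 8·3
1 = 8·26 − 9·23
1 = −9·49 + 17·26
1 = 17·320 − 111·49
So 49·(-111) ≡ 1 (mod 320), giving 49⁻¹ ≡ 209.
x ≡ 49⁻¹·112 ≡ 209·112 ≡ 48 (mod 320).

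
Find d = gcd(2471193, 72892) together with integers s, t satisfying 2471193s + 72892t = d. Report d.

1

Repeated division:
2471193 = 33×72892 + 65757
72892 = 1×65757 + 7135
65757 = 9×7135 + 1542
7135 = 4×1542 + 967
1542 = 1×967 + 575
967 = 1×575 + 392
575 = 1×392 + 183
392 = 2×183 + 26
183 = 7×26 + 1
26 = 26×1 + 0
gcd(2471193, 72892) = 1.
Express as a combination:
1 = 183 − 7·26
1 = −7·392 + 15·183
1 = 15·575 − 22·392
1 = −22·967 + 37·575
1 = 37·1542 − 59·967
1 = −59·7135 + 273·1542
1 = 273·65757 − 2516·7135
1 = −2516·72892 + 2789·65757
1 = 2789·2471193 − 94553·72892
So 1 = (2789)·2471193 + (-94553)·72892.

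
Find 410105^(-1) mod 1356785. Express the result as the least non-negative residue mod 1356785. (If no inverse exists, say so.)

Compute gcd(410105, 1356785):
1356785 = 3*410105 + 126470
410105 = 3*126470 + 30695
126470 = 4*30695 + 3690
30695 = 8*3690 + 1175
3690 = 3*1175 + 165
1175 = 7*165 + 20
165 = 8*20 + 5
20 = 4*5 + 0
gcd(410105, 1356785) = 5 ≠ 1, so 410105 has no multiplicative inverse modulo 1356785.

no inverse exists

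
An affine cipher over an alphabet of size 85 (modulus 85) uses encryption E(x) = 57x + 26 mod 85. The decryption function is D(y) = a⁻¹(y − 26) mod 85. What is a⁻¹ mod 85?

Extended Euclidean algorithm:
85 = 1·57 + 28
57 = 2·28 + 1
28 = 28·1 + 0
Since gcd(57, 85) = 1, back-substitute to write 1 as a combination:
1 = 57 − 2·28
1 = −2·85 + 3·57
So 57·3 ≡ 1 (mod 85).

3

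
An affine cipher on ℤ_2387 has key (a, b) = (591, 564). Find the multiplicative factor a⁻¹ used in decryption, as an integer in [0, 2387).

1349

Extended Euclidean algorithm:
2387 = 4*591 + 23
591 = 25*23 + 16
23 = 1*16 + 7
16 = 2*7 + 2
7 = 3*2 + 1
2 = 2*1 + 0
Since gcd(591, 2387) = 1, back-substitute to write 1 as a combination:
1 = 7 − 3·2
1 = −3·16 + 7·7
1 = 7·23 − 10·16
1 = −10·591 + 257·23
1 = 257·2387 − 1038·591
Thus 591·(-1038) ≡ 1 (mod 2387); reducing, -1038 mod 2387 = 1349.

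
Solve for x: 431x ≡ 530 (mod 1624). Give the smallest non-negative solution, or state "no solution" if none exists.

First find gcd(431, 1624):
1624 = 3·431 + 331
431 = 1·331 + 100
331 = 3·100 + 31
100 = 3·31 + 7
31 = 4·7 + 3
7 = 2·3 + 1
3 = 3·1 + 0
gcd = 1, so a unique solution mod 1624 exists.
Back-substitute for the Bézout coefficients:
1 = 7 − 2·3
1 = −2·31 + 9·7
1 = 9·100 − 29·31
1 = −29·331 + 96·100
1 = 96·431 − 125·331
1 = −125·1624 + 471·431
So 431·(471) ≡ 1 (mod 1624), giving 431⁻¹ ≡ 471.
x ≡ 431⁻¹·530 ≡ 471·530 ≡ 1158 (mod 1624).

1158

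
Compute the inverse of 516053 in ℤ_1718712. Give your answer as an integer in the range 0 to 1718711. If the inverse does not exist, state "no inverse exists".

Extended Euclidean algorithm:
1718712 = 3×516053 + 170553
516053 = 3×170553 + 4394
170553 = 38×4394 + 3581
4394 = 1×3581 + 813
3581 = 4×813 + 329
813 = 2×329 + 155
329 = 2×155 + 19
155 = 8×19 + 3
19 = 6×3 + 1
3 = 3×1 + 0
gcd = 1, so the inverse exists. Back-substitute:
1 = 19 − 6·3
1 = −6·155 + 49·19
1 = 49·329 − 104·155
1 = −104·813 + 257·329
1 = 257·3581 − 1132·813
1 = −1132·4394 + 1389·3581
1 = 1389·170553 − 53914·4394
1 = −53914·516053 + 163131·170553
1 = 163131·1718712 − 543307·516053
So 516053·(-543307) ≡ 1 (mod 1718712), and -543307 ≡ 1175405 (mod 1718712).

1175405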